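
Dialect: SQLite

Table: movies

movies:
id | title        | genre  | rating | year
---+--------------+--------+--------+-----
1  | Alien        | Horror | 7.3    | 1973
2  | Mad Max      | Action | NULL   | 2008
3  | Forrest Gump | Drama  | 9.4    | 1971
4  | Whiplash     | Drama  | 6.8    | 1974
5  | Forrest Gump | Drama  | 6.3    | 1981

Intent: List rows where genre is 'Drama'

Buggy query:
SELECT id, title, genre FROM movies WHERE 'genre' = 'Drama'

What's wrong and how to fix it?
Bug: 'genre' in single quotes is a string literal, not the column; the comparison is literal-vs-literal and never true

Fix: Reference the column as genre without single quotes

Corrected query:
SELECT id, title, genre FROM movies WHERE genre = 'Drama'

Result:
id | title        | genre
---+--------------+------
3  | Forrest Gump | Drama
4  | Whiplash     | Drama
5  | Forrest Gump | Drama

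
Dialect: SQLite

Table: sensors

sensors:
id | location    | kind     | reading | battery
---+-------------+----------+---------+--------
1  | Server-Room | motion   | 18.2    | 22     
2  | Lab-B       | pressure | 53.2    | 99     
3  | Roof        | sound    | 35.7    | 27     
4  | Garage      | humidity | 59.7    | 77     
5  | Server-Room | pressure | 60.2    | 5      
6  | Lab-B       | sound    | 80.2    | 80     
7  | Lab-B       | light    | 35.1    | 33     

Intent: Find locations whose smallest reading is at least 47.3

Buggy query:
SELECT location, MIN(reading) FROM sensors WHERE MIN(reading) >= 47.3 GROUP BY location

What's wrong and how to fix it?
Bug: Aggregates like MIN are computed per group after WHERE runs

Fix: Use HAVING for the per-group MIN condition

Corrected query:
SELECT location, MIN(reading) FROM sensors GROUP BY location HAVING MIN(reading) >= 47.3

Result:
location | MIN(reading)
---------+-------------
Garage   | 59.7        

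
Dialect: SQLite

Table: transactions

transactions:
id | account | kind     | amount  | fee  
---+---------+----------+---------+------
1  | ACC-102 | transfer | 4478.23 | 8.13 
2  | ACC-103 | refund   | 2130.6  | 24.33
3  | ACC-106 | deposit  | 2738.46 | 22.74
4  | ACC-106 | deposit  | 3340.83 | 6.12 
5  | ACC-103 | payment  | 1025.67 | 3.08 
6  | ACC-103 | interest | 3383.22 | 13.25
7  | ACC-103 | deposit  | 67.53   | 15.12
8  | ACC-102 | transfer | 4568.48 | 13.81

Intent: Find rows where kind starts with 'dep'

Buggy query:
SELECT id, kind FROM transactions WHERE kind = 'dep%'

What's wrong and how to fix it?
Bug: '=' compares the literal string including the % character; pattern matching needs LIKE

Fix: Replace '=' with LIKE so 'dep%' is treated as a pattern

Corrected query:
SELECT id, kind FROM transactions WHERE kind LIKE 'dep%'

Result:
id | kind   
---+--------
3  | deposit
4  | deposit
7  | deposit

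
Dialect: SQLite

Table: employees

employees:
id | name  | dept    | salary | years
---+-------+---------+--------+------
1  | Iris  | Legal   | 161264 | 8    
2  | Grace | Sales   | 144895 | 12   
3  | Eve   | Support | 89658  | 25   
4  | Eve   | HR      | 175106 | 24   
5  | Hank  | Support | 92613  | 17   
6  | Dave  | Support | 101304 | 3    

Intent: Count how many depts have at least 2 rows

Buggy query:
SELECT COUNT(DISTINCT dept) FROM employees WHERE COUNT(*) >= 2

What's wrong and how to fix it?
Bug: COUNT(*) cannot appear in WHERE; the per-group count doesn't exist yet

Fix: Use a subquery that GROUPs and filters with HAVING, then count its rows

Corrected query:
SELECT COUNT(*) FROM (SELECT dept FROM employees GROUP BY dept HAVING COUNT(*) >= 2)

Result:
COUNT(*)
--------
1       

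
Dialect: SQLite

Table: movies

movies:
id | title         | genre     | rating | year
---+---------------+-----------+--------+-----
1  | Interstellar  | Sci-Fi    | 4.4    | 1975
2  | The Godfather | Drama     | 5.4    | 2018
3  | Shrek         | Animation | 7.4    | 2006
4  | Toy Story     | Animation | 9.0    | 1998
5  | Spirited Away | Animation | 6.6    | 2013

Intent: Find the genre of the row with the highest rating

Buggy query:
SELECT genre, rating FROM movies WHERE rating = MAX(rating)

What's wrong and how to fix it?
Bug: MAX(rating) is an aggregate and cannot be used directly in WHERE

Fix: Wrap MAX in a scalar subquery so WHERE compares against a single value

Corrected query:
SELECT genre, rating FROM movies WHERE rating = (SELECT MAX(rating) FROM movies)

Result:
genre     | rating
----------+-------
Animation | 9     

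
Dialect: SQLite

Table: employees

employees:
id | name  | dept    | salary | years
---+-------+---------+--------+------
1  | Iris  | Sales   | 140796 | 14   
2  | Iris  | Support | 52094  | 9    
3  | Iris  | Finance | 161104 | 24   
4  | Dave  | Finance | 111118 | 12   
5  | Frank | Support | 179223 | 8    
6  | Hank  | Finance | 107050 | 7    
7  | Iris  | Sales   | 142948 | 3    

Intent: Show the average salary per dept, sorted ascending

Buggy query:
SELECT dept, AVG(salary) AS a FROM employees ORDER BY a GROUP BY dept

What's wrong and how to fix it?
Bug: GROUP BY must precede ORDER BY

Fix: Move ORDER BY to the end, after GROUP BY

Corrected query:
SELECT dept, AVG(salary) AS a FROM employees GROUP BY dept ORDER BY a

Result:
dept    | a       
--------+---------
Support | 115658.5
Finance | 126424  
Sales   | 141872  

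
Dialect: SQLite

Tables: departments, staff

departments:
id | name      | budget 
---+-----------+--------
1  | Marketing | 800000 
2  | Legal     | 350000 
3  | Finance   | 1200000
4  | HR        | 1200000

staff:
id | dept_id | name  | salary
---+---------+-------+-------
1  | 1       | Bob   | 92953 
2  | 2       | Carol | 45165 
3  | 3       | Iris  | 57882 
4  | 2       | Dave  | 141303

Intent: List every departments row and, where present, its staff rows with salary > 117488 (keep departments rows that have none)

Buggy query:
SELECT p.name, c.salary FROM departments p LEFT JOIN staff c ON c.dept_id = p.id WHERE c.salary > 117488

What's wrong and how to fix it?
Bug: A WHERE condition on the right-hand table after LEFT JOIN drops unmatched parents

Fix: Move the right-table condition into the ON clause so unmatched parents are kept

Corrected query:
SELECT p.name, c.salary FROM departments p LEFT JOIN staff c ON c.dept_id = p.id AND c.salary > 117488

Result:
name      | salary
----------+-------
Marketing | NULL  
Legal     | 141303
Finance   | NULL  
HR        | NULL  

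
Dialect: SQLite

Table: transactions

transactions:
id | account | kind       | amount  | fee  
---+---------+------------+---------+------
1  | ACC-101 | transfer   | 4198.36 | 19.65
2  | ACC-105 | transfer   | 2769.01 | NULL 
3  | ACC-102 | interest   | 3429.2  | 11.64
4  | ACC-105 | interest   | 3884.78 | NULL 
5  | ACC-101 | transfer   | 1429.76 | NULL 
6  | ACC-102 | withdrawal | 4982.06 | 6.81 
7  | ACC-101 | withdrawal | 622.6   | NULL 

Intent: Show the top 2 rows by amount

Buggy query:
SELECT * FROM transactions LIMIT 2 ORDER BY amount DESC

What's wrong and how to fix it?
Bug: ORDER BY cannot follow LIMIT; LIMIT is the final clause

Fix: Sort with ORDER BY, then apply LIMIT

Corrected query:
SELECT * FROM transactions ORDER BY amount DESC LIMIT 2

Result:
id | account | kind       | amount  | fee  
---+---------+------------+---------+------
6  | ACC-102 | withdrawal | 4982.06 | 6.81 
1  | ACC-101 | transfer   | 4198.36 | 19.65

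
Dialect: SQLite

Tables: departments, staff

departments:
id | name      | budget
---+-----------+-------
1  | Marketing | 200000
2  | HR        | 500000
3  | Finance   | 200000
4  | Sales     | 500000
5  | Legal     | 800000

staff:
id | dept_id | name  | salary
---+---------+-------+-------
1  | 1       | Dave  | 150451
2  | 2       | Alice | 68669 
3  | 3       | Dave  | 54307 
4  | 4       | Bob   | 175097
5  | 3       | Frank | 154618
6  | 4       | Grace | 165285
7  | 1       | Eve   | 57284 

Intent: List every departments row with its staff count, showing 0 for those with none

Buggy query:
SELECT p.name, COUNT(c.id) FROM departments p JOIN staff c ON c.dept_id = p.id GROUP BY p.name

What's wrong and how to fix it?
Bug: An inner join excludes parents with zero children

Fix: Use LEFT JOIN so parents without children still appear (COUNT(c.id) gives 0)

Corrected query:
SELECT p.name, COUNT(c.id) FROM departments p LEFT JOIN staff c ON c.dept_id = p.id GROUP BY p.name

Result:
name      | COUNT(c.id)
----------+------------
Finance   | 2          
HR        | 1          
Legal     | 0          
Marketing | 2          
Sales     | 2          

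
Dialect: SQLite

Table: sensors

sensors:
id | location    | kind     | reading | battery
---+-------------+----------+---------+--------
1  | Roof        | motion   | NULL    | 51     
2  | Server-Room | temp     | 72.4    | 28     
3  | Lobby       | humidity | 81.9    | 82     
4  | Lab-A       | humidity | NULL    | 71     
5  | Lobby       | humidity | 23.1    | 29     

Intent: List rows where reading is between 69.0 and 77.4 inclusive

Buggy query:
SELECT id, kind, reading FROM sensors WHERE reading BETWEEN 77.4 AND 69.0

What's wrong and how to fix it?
Bug: BETWEEN expects the lower bound first; with 77.4 AND 69.0 the range is empty

Fix: Write BETWEEN 69.0 AND 77.4

Corrected query:
SELECT id, kind, reading FROM sensors WHERE reading BETWEEN 69.0 AND 77.4

Result:
id | kind | reading
---+------+--------
2  | temp | 72.4   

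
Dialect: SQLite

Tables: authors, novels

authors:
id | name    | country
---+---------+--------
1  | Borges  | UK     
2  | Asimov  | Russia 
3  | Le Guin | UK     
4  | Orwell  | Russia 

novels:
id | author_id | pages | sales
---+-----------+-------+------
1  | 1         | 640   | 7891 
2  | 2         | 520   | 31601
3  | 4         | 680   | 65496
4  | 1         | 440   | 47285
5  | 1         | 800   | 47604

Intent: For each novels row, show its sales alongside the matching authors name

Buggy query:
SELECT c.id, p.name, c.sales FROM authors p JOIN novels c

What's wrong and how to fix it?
Bug: Missing join condition: each novels row is matched to all authors rows instead of just its own

Fix: Add ON c.author_id = p.id to the JOIN

Corrected query:
SELECT c.id, p.name, c.sales FROM authors p JOIN novels c ON c.author_id = p.id

Result:
id | name   | sales
---+--------+------
1  | Borges | 7891 
2  | Asimov | 31601
3  | Orwell | 65496
4  | Borges | 47285
5  | Borges | 47604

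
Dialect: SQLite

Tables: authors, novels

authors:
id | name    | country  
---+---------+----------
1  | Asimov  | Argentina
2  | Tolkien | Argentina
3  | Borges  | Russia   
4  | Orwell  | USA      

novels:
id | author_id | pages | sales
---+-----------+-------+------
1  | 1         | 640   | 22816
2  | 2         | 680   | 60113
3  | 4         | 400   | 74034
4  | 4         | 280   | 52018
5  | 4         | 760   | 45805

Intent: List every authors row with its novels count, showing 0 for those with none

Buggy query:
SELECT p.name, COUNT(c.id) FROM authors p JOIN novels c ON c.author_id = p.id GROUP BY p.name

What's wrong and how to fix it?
Bug: INNER JOIN drops authors rows that have no matching novels rows

Fix: Use LEFT JOIN so parents without children still appear (COUNT(c.id) gives 0)

Corrected query:
SELECT p.name, COUNT(c.id) FROM authors p LEFT JOIN novels c ON c.author_id = p.id GROUP BY p.name

Result:
name    | COUNT(c.id)
--------+------------
Asimov  | 1          
Borges  | 0          
Orwell  | 3          
Tolkien | 1          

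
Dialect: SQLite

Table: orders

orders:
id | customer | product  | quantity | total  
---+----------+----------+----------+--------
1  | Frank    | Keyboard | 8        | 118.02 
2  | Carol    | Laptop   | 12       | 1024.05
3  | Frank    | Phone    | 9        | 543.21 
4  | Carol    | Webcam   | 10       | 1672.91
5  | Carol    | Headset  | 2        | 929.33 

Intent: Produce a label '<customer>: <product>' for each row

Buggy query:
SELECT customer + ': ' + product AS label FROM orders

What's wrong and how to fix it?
Bug: '+' is numeric addition; on text columns SQLite converts them to 0 instead of concatenating

Fix: Use the || operator for string concatenation

Corrected query:
SELECT customer || ': ' || product AS label FROM orders

Result:
label          
---------------
Frank: Keyboard
Carol: Laptop  
Frank: Phone   
Carol: Webcam  
Carol: Headset 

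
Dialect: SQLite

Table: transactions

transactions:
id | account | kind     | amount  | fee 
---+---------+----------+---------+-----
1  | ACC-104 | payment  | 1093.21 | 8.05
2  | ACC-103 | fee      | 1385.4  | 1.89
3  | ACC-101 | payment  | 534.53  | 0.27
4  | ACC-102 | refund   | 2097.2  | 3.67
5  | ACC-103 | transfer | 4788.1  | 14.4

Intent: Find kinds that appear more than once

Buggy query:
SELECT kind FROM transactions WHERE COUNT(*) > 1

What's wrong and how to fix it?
Bug: WHERE can't reference COUNT(*); aggregates are computed after WHERE

Fix: GROUP BY kind, then filter groups with HAVING COUNT(*) > 1

Corrected query:
SELECT kind FROM transactions GROUP BY kind HAVING COUNT(*) > 1

Result:
kind   
-------
payment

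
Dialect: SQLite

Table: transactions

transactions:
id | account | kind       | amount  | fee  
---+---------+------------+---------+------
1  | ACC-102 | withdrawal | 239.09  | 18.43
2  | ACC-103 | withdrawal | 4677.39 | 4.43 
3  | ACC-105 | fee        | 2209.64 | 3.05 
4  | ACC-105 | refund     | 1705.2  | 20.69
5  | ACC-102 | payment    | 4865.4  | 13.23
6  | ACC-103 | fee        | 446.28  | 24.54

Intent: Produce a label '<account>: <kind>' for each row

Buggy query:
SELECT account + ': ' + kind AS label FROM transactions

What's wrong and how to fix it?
Bug: '+' is numeric addition; on text columns SQLite converts them to 0 instead of concatenating

Fix: Replace + with || to concatenate text

Corrected query:
SELECT account || ': ' || kind AS label FROM transactions

Result:
label              
-------------------
ACC-102: withdrawal
ACC-103: withdrawal
ACC-105: fee       
ACC-105: refund    
ACC-102: payment   
ACC-103: fee       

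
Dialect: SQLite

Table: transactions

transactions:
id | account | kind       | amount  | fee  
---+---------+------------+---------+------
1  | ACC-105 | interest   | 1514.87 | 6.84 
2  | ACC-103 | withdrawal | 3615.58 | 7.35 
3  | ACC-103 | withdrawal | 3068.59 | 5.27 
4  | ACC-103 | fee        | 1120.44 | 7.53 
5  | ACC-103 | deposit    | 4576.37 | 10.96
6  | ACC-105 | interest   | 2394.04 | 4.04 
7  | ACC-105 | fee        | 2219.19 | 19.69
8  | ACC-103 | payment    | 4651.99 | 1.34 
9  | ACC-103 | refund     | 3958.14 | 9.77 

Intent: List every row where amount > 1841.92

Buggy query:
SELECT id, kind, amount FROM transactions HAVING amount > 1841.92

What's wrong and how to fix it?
Bug: HAVING filters the output of aggregation, but this query has no GROUP BY and no aggregate functions, so SQLite rejects it (HAVING clause on a non-aggregate query); the condition here is per row

Fix: Replace HAVING with WHERE since the condition applies to individual rows

Corrected query:
SELECT id, kind, amount FROM transactions WHERE amount > 1841.92

Result:
id | kind       | amount 
---+------------+--------
2  | withdrawal | 3615.58
3  | withdrawal | 3068.59
5  | deposit    | 4576.37
6  | interest   | 2394.04
7  | fee        | 2219.19
8  | payment    | 4651.99
9  | refund     | 3958.14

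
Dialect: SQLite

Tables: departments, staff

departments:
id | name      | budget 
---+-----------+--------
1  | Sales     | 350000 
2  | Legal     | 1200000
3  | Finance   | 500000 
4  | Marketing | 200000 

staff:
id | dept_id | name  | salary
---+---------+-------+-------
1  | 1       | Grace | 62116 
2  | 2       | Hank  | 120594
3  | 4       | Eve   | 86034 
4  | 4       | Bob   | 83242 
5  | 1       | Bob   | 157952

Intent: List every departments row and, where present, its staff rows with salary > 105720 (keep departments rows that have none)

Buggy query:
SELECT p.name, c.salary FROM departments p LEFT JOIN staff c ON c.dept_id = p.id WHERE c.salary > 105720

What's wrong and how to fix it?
Bug: Filtering c.salary in WHERE discards the NULL rows produced by LEFT JOIN, turning it into an inner join

Fix: Move the right-table condition into the ON clause so unmatched parents are kept

Corrected query:
SELECT p.name, c.salary FROM departments p LEFT JOIN staff c ON c.dept_id = p.id AND c.salary > 105720

Result:
name      | salary
----------+-------
Sales     | 157952
Legal     | 120594
Finance   | NULL  
Marketing | NULL  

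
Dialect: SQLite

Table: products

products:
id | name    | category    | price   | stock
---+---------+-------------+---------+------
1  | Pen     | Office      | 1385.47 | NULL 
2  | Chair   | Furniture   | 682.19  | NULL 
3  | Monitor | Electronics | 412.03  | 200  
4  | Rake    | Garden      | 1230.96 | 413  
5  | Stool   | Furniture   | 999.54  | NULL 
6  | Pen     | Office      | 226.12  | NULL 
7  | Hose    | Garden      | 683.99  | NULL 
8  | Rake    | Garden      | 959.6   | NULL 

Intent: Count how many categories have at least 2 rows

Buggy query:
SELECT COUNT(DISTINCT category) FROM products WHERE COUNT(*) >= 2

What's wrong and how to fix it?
Bug: COUNT(*) cannot appear in WHERE; the per-group count doesn't exist yet

Fix: Use a subquery that GROUPs and filters with HAVING, then count its rows

Corrected query:
SELECT COUNT(*) FROM (SELECT category FROM products GROUP BY category HAVING COUNT(*) >= 2)

Result:
COUNT(*)
--------
3       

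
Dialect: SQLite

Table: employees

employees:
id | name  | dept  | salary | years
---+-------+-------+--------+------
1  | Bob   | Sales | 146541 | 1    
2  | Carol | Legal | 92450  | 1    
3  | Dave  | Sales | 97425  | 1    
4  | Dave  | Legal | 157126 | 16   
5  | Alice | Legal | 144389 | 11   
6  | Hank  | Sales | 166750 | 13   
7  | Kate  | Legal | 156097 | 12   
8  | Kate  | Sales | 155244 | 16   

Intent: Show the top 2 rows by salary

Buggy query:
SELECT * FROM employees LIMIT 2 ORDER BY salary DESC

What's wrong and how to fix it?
Bug: ORDER BY cannot follow LIMIT; LIMIT is the final clause

Fix: Sort with ORDER BY, then apply LIMIT

Corrected query:
SELECT * FROM employees ORDER BY salary DESC LIMIT 2

Result:
id | name | dept  | salary | years
---+------+-------+--------+------
6  | Hank | Sales | 166750 | 13   
4  | Dave | Legal | 157126 | 16   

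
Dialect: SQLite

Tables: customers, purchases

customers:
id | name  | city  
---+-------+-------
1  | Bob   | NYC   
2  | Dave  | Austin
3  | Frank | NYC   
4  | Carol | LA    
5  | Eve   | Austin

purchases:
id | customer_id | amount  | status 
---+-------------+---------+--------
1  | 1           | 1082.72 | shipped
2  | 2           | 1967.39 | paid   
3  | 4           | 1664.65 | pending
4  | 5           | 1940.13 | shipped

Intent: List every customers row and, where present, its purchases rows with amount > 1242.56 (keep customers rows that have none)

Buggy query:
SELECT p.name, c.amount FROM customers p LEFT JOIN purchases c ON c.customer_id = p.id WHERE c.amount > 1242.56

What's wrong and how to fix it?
Bug: A WHERE condition on the right-hand table after LEFT JOIN drops unmatched parents

Fix: Put 'c.amount > 1242.56' in the JOIN's ON clause instead of WHERE

Corrected query:
SELECT p.name, c.amount FROM customers p LEFT JOIN purchases c ON c.customer_id = p.id AND c.amount > 1242.56

Result:
name  | amount 
------+--------
Bob   | NULL   
Dave  | 1967.39
Frank | NULL   
Carol | 1664.65
Eve   | 1940.13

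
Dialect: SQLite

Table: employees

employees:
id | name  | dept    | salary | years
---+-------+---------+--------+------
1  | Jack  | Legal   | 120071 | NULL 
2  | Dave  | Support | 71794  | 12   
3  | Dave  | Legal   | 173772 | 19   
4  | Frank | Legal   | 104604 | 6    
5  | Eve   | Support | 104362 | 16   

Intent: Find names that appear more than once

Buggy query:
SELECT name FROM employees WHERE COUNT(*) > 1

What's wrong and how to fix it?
Bug: WHERE can't reference COUNT(*); aggregates are computed after WHERE

Fix: Group first, then use HAVING for the count condition

Corrected query:
SELECT name FROM employees GROUP BY name HAVING COUNT(*) > 1

Result:
name
----
Dave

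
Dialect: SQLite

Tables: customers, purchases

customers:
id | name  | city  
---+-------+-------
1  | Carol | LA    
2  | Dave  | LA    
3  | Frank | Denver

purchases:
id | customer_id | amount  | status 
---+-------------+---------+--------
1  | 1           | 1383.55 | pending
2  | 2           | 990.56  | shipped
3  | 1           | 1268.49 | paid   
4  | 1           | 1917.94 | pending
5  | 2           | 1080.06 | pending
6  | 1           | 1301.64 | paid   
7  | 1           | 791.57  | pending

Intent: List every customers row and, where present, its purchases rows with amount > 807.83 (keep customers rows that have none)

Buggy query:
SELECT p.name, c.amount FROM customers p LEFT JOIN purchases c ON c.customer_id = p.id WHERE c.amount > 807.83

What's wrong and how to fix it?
Bug: Filtering c.amount in WHERE discards the NULL rows produced by LEFT JOIN, turning it into an inner join

Fix: Put 'c.amount > 807.83' in the JOIN's ON clause instead of WHERE

Corrected query:
SELECT p.name, c.amount FROM customers p LEFT JOIN purchases c ON c.customer_id = p.id AND c.amount > 807.83

Result:
name  | amount 
------+--------
Carol | 1268.49
Carol | 1301.64
Carol | 1383.55
Carol | 1917.94
Dave  | 990.56 
Dave  | 1080.06
Frank | NULL   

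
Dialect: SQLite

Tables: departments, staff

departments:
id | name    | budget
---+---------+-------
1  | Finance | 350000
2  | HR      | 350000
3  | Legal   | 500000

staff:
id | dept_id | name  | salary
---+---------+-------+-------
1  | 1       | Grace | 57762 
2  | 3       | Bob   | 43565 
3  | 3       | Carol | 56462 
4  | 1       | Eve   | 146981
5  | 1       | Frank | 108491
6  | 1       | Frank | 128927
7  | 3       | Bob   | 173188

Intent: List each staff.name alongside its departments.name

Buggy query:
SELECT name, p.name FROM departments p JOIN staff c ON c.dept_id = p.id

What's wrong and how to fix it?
Bug: Both tables have a 'name' column; the unqualified reference is ambiguous

Fix: Qualify the column with its table alias (c.name)

Corrected query:
SELECT c.name, p.name FROM departments p JOIN staff c ON c.dept_id = p.id

Result:
name  | name   
------+--------
Grace | Finance
Bob   | Legal  
Carol | Legal  
Eve   | Finance
Frank | Finance
Frank | Finance
Bob   | Legal  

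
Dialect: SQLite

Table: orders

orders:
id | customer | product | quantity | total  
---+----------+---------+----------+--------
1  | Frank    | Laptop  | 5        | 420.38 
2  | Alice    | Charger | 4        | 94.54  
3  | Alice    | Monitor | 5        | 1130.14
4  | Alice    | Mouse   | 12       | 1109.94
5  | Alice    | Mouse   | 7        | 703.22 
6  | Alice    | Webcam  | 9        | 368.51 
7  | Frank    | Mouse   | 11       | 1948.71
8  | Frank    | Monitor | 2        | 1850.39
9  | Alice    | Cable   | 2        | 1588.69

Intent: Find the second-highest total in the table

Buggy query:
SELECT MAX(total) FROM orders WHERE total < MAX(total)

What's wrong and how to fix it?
Bug: MAX(total) on the right of the comparison is an aggregate-in-WHERE error

Fix: Put the inner MAX in a scalar subquery

Corrected query:
SELECT MAX(total) FROM orders WHERE total < (SELECT MAX(total) FROM orders)

Result:
MAX(total)
----------
1850.39   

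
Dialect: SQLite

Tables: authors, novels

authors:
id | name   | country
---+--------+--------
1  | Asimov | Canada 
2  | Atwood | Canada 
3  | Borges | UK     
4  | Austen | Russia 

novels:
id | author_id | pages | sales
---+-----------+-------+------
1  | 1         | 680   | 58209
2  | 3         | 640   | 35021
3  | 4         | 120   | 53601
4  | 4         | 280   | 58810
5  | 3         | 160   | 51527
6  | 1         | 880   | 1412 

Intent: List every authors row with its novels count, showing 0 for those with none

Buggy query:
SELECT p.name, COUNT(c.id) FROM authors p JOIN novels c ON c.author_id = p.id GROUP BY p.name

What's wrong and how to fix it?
Bug: An inner join excludes parents with zero children

Fix: Switch to LEFT JOIN to retain unmatched parent rows

Corrected query:
SELECT p.name, COUNT(c.id) FROM authors p LEFT JOIN novels c ON c.author_id = p.id GROUP BY p.name

Result:
name   | COUNT(c.id)
-------+------------
Asimov | 2          
Atwood | 0          
Austen | 2          
Borges | 2          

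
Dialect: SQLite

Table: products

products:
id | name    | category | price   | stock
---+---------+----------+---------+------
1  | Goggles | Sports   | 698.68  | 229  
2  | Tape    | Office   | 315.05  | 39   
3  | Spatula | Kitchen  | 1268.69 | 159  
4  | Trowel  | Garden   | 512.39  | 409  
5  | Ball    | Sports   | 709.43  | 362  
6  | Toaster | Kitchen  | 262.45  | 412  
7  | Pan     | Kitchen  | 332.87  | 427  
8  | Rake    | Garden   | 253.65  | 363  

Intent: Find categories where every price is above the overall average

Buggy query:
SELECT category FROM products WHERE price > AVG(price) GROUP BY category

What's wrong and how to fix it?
Bug: WHERE evaluates per row before aggregation, so AVG() is unavailable

Fix: Compute the overall average in a scalar subquery and compare each group's MIN against it in HAVING

Corrected query:
SELECT category FROM products GROUP BY category HAVING MIN(price) > (SELECT AVG(price) FROM products)

Result:
category
--------
Sports  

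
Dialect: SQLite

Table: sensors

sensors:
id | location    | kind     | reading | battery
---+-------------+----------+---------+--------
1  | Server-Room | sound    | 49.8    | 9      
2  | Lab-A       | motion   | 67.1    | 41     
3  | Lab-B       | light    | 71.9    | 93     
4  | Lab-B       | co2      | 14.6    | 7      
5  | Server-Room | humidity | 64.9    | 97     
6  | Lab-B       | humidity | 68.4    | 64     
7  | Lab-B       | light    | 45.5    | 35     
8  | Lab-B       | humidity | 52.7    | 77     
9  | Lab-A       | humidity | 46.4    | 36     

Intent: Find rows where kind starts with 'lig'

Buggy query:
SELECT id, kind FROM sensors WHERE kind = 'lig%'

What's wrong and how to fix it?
Bug: '=' compares the literal string including the % character; pattern matching needs LIKE

Fix: Replace '=' with LIKE so 'lig%' is treated as a pattern

Corrected query:
SELECT id, kind FROM sensors WHERE kind LIKE 'lig%'

Result:
id | kind 
---+------
3  | light
7  | light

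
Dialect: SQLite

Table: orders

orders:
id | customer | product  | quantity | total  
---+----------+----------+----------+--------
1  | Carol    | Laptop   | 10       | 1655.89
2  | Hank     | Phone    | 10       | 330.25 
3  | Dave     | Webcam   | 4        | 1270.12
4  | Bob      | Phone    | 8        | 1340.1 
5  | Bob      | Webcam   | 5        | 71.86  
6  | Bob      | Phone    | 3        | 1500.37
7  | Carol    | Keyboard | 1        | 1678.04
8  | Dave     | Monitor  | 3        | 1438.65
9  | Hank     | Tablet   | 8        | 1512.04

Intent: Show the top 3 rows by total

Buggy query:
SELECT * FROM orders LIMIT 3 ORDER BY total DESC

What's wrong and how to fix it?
Bug: LIMIT must come after ORDER BY

Fix: Swap the clauses: ORDER BY first, then LIMIT

Corrected query:
SELECT * FROM orders ORDER BY total DESC LIMIT 3

Result:
id | customer | product  | quantity | total  
---+----------+----------+----------+--------
7  | Carol    | Keyboard | 1        | 1678.04
1  | Carol    | Laptop   | 10       | 1655.89
9  | Hank     | Tablet   | 8        | 1512.04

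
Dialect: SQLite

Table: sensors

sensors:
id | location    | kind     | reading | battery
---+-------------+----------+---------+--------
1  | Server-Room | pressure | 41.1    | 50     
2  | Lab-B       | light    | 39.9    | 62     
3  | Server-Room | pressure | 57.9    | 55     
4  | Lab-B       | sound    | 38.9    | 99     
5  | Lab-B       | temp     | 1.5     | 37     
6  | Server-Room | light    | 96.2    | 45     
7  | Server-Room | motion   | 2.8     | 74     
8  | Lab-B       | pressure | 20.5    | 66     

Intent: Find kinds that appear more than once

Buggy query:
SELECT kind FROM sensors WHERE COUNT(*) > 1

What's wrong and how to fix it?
Bug: WHERE can't reference COUNT(*); aggregates are computed after WHERE

Fix: Group first, then use HAVING for the count condition

Corrected query:
SELECT kind FROM sensors GROUP BY kind HAVING COUNT(*) > 1

Result:
kind    
--------
light   
pressure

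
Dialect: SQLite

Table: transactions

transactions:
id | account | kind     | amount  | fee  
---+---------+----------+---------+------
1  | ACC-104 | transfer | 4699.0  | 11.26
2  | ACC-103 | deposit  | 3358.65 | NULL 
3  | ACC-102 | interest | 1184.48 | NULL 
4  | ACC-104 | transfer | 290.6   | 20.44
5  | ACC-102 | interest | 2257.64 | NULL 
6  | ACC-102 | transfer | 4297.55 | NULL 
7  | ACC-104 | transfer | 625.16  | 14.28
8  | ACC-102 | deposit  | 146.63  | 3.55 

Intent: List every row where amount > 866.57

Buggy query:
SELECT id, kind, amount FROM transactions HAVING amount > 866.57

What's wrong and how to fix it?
Bug: HAVING filters the output of aggregation, but this query has no GROUP BY and no aggregate functions, so SQLite rejects it (HAVING clause on a non-aggregate query); the condition here is per row

Fix: Use WHERE for row-level filtering

Corrected query:
SELECT id, kind, amount FROM transactions WHERE amount > 866.57

Result:
id | kind     | amount 
---+----------+--------
1  | transfer | 4699   
2  | deposit  | 3358.65
3  | interest | 1184.48
5  | interest | 2257.64
6  | transfer | 4297.55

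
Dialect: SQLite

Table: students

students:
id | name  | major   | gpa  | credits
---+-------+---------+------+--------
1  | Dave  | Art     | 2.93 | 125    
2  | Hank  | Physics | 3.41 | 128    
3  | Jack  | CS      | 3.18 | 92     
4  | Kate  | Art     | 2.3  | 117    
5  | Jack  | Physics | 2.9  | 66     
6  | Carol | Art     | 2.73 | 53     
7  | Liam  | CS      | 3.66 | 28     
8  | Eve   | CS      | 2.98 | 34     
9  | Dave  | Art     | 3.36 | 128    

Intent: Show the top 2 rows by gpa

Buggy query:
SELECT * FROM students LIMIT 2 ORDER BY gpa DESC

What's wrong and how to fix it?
Bug: LIMIT must come after ORDER BY

Fix: Swap the clauses: ORDER BY first, then LIMIT

Corrected query:
SELECT * FROM students ORDER BY gpa DESC LIMIT 2

Result:
id | name | major   | gpa  | credits
---+------+---------+------+--------
7  | Liam | CS      | 3.66 | 28     
2  | Hank | Physics | 3.41 | 128    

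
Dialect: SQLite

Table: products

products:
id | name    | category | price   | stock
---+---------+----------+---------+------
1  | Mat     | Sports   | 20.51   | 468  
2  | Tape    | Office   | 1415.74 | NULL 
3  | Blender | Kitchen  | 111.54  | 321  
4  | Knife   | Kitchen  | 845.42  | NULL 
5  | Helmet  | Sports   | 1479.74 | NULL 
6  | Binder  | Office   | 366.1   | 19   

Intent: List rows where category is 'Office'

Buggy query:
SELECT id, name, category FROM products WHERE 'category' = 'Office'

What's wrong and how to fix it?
Bug: 'category' in single quotes is a string literal, not the column; the comparison is literal-vs-literal and never true

Fix: Remove the quotes around the column name (or use double quotes for an identifier)

Corrected query:
SELECT id, name, category FROM products WHERE category = 'Office'

Result:
id | name   | category
---+--------+---------
2  | Tape   | Office  
6  | Binder | Office  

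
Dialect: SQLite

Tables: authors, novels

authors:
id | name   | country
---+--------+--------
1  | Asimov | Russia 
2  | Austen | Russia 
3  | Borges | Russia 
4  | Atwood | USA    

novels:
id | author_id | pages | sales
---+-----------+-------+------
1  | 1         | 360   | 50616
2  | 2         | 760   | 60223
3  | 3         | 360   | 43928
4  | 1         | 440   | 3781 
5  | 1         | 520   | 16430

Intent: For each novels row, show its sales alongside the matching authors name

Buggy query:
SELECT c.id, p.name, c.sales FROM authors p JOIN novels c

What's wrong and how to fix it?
Bug: JOIN with no ON clause produces a cartesian product; every novels row pairs with every authors row

Fix: Specify the join condition linking the foreign key to the parent id

Corrected query:
SELECT c.id, p.name, c.sales FROM authors p JOIN novels c ON c.author_id = p.id

Result:
id | name   | sales
---+--------+------
1  | Asimov | 50616
2  | Austen | 60223
3  | Borges | 43928
4  | Asimov | 3781 
5  | Asimov | 16430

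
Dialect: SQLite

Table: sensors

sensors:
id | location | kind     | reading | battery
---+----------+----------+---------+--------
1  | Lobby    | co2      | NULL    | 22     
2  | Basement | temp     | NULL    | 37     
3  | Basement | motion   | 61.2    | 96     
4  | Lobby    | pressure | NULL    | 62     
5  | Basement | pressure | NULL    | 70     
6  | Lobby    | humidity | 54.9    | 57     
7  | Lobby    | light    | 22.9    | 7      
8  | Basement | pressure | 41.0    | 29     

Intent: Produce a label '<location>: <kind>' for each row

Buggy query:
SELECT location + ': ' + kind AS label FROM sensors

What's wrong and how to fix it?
Bug: '+' is numeric addition; on text columns SQLite converts them to 0 instead of concatenating

Fix: Replace + with || to concatenate text

Corrected query:
SELECT location || ': ' || kind AS label FROM sensors

Result:
label             
------------------
Lobby: co2        
Basement: temp    
Basement: motion  
Lobby: pressure   
Basement: pressure
Lobby: humidity   
Lobby: light      
Basement: pressure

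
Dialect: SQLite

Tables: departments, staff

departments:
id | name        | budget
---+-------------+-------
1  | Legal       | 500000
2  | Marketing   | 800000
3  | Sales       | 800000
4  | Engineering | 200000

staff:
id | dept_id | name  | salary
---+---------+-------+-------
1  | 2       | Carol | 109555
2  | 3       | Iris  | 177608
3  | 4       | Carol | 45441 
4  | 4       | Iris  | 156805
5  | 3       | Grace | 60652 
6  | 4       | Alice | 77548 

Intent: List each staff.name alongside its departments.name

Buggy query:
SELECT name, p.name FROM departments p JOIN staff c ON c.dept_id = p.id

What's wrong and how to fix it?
Bug: 'name' exists in both joined tables, so the database can't tell which one is meant

Fix: Qualify the column with its table alias (c.name)

Corrected query:
SELECT c.name, p.name FROM departments p JOIN staff c ON c.dept_id = p.id

Result:
name  | name       
------+------------
Carol | Marketing  
Iris  | Sales      
Carol | Engineering
Iris  | Engineering
Grace | Sales      
Alice | Engineering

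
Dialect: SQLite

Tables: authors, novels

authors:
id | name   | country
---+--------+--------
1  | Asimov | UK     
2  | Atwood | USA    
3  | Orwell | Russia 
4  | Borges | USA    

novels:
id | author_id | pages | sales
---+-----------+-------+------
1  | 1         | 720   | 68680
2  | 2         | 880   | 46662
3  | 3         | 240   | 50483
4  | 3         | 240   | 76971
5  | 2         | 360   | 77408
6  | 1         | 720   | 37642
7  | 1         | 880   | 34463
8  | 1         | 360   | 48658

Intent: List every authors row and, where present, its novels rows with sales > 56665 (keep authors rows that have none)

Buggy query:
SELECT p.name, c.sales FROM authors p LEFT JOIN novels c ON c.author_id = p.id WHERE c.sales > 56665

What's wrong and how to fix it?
Bug: A WHERE condition on the right-hand table after LEFT JOIN drops unmatched parents

Fix: Put 'c.sales > 56665' in the JOIN's ON clause instead of WHERE

Corrected query:
SELECT p.name, c.sales FROM authors p LEFT JOIN novels c ON c.author_id = p.id AND c.sales > 56665

Result:
name   | sales
-------+------
Asimov | 68680
Atwood | 77408
Orwell | 76971
Borges | NULL 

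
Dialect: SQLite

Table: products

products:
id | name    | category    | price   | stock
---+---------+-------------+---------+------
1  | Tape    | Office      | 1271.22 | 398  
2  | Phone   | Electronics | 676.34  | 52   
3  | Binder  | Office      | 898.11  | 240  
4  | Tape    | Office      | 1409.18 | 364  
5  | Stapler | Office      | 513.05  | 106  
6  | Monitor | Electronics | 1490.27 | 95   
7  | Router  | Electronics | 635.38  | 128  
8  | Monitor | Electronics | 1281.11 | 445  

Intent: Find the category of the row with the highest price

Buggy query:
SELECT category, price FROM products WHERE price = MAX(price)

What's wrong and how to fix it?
Bug: MAX(price) is an aggregate and cannot be used directly in WHERE

Fix: Use a subquery: WHERE price = (SELECT MAX(price) FROM products)

Corrected query:
SELECT category, price FROM products WHERE price = (SELECT MAX(price) FROM products)

Result:
category    | price  
------------+--------
Electronics | 1490.27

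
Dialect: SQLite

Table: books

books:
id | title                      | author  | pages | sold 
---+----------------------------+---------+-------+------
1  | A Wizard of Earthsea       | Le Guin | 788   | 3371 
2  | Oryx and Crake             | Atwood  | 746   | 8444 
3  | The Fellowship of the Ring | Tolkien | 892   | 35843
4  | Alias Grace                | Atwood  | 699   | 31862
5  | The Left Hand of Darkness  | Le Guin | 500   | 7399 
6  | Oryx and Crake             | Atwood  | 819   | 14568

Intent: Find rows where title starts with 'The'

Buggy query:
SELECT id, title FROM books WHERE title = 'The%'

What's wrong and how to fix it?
Bug: '=' compares the literal string including the % character; pattern matching needs LIKE

Fix: Use LIKE for wildcard pattern matching

Corrected query:
SELECT id, title FROM books WHERE title LIKE 'The%'

Result:
id | title                     
---+---------------------------
3  | The Fellowship of the Ring
5  | The Left Hand of Darkness 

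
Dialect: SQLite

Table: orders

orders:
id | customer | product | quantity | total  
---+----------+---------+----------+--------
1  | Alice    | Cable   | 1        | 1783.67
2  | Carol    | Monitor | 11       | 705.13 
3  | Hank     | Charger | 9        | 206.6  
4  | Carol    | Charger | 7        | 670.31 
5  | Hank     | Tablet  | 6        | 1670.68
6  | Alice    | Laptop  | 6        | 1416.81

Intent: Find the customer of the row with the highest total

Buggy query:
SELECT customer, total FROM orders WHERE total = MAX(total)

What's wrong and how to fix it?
Bug: WHERE is evaluated per row; an aggregate over the whole table isn't defined there

Fix: Use a subquery: WHERE total = (SELECT MAX(total) FROM orders)

Corrected query:
SELECT customer, total FROM orders WHERE total = (SELECT MAX(total) FROM orders)

Result:
customer | total  
---------+--------
Alice    | 1783.67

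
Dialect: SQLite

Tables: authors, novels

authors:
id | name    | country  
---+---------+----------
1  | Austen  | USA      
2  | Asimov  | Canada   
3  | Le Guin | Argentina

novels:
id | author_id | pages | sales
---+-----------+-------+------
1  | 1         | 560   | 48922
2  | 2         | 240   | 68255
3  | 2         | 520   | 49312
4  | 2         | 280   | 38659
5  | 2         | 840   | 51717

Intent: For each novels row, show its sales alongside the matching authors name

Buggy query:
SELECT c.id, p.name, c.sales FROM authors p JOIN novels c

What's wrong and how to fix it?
Bug: Missing join condition: each novels row is matched to all authors rows instead of just its own

Fix: Add ON c.author_id = p.id to the JOIN

Corrected query:
SELECT c.id, p.name, c.sales FROM authors p JOIN novels c ON c.author_id = p.id

Result:
id | name   | sales
---+--------+------
1  | Austen | 48922
2  | Asimov | 68255
3  | Asimov | 49312
4  | Asimov | 38659
5  | Asimov | 51717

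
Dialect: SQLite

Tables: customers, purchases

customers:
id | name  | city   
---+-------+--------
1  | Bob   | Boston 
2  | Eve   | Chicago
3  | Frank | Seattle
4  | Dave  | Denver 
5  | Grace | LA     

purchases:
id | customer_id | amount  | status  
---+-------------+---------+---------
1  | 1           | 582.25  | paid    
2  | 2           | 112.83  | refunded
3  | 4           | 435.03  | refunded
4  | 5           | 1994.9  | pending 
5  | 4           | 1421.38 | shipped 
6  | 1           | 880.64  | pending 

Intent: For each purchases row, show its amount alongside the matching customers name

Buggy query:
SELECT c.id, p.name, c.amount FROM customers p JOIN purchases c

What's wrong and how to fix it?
Bug: Missing join condition: each purchases row is matched to all customers rows instead of just its own

Fix: Specify the join condition linking the foreign key to the parent id

Corrected query:
SELECT c.id, p.name, c.amount FROM customers p JOIN purchases c ON c.customer_id = p.id

Result:
id | name  | amount 
---+-------+--------
1  | Bob   | 582.25 
2  | Eve   | 112.83 
3  | Dave  | 435.03 
4  | Grace | 1994.9 
5  | Dave  | 1421.38
6  | Bob   | 880.64 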